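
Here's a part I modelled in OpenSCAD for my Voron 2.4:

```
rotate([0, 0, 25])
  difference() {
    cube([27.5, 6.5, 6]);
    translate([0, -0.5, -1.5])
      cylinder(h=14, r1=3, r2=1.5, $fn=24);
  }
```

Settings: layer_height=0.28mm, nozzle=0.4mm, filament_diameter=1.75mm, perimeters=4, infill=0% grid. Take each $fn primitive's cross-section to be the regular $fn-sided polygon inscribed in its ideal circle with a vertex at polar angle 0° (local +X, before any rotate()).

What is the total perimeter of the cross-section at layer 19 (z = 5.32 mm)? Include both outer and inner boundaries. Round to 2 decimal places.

67.08 mm

At z = 5.32 mm: the cube (footprint 27.5×6.5) is included at this height (perimeter 68.00 mm); the cone at (0, -0.5) contributes a regular 24-gon of circumradius 2.269 (interpolated between r1=3 and r2=1.5 at t=0.487) (perimeter = 2·24·2.269·sin(180°/24) = 14.22 mm); Subtracting the remaining from the first: starting from the 27.5×6.5 cube, the cone at (0, -0.5) partially overlaps it — only the 2.88 mm² overlap (of its 15.99 mm²) is removed, clipping the outline — boundary = 67.08 mm; (whole slice rotated 25° about Z — lengths, areas and connectivity unchanged). Overall, the cross-section is a single solid region. Total boundary length (outer) = 67.08 mm.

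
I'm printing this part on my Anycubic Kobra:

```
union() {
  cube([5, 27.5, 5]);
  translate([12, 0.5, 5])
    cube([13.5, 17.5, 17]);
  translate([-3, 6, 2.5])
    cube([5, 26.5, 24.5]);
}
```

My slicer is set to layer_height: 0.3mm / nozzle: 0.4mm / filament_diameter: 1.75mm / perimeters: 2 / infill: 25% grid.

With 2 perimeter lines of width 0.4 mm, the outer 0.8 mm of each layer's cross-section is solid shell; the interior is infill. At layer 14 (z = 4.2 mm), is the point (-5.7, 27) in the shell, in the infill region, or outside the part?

outside

At z = 4.2 mm: the cube (footprint 5×27.5) is included at this height; the cube at (12, 0.5) is not intersected at this z (z outside [5, 22]); the cube at (-3, 6) is present — its section is the full 5×26.5 rectangle; Merging all regions: the regions partially overlap (shared area 43.00 mm²), so overlapping operands fuse into one piece — 1 connected region. Overall, the cross-section is a single solid region. The nearest boundary edge runs (-3.00, 6.00)→(-3.00, 32.50); distance from the point to it = 2.70 mm. The point is not inside any of the regions above, so it lies outside the cross-section (2.70 mm from the nearest boundary).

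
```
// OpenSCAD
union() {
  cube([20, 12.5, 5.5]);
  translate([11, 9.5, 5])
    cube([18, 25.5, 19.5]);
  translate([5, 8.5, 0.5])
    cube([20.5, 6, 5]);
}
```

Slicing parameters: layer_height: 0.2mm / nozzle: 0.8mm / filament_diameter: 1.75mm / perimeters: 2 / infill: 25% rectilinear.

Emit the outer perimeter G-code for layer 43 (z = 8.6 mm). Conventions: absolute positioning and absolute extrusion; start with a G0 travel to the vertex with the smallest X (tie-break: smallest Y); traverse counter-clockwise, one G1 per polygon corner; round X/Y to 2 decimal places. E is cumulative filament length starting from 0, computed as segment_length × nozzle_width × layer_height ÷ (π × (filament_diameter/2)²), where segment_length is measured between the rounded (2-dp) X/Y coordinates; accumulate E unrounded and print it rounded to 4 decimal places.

At z = 8.6 mm: the cube is not intersected at this z (z outside [0, 5.5]); the cube at (11, 9.5) (footprint 18×25.5) is included at this height; the cube at (5, 8.5) is absent (z outside [0.5, 5.5]); Merging all regions: only the 18×25.5 cube at (11, 9.5) is present, so the union is just that shape — 1 connected region. The outline is a single polygon with 4 vertices. Extrusion per mm of travel: 0.8 × 0.2 / (π × 0.875²) = 0.066520. Accumulating E over each segment gives final E = 5.7873.

G0 X11.00 Y9.50 Z8.60
G1 X29.00 Y9.50 E1.1974
G1 X29.00 Y35.00 E2.8936
G1 X11.00 Y35.00 E4.0910
G1 X11.00 Y9.50 E5.7873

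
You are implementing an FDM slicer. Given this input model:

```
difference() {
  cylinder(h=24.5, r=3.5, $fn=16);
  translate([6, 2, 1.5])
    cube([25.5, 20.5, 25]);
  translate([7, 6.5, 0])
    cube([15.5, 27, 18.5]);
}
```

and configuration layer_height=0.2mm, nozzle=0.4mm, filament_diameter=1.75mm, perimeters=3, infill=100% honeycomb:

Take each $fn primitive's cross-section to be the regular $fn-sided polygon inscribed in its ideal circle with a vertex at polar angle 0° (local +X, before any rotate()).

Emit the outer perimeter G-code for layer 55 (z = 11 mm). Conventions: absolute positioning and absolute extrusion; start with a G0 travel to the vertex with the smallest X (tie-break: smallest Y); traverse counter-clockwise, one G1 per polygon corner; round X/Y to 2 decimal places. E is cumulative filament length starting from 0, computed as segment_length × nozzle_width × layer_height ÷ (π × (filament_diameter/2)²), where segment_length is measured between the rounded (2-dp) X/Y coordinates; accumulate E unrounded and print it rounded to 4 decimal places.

At z = 11 mm: the r=3.5 cylinder gives a regular 16-gon of circumradius 3.5 (constant along its height); the cube at (6, 2) is present — its section is the full 25.5×20.5 rectangle; the cube at (7, 6.5) (footprint 15.5×27) is included at this height; Taking the first minus the rest: starting from the r=3.5 cylinder, the 25.5×20.5 cube at (6, 2) misses the remaining region (no effect); the 15.5×27 cube at (7, 6.5) misses the remaining region (no effect) — 1 connected region. The outline is a single polygon with 16 vertices. Extrusion per mm of travel: 0.4 × 0.2 / (π × 0.875²) = 0.033260. Accumulating E over each segment gives final E = 0.7261.

G0 X-3.50 Y0.00 Z11.00
G1 X-3.23 Y-1.34 E0.0455
G1 X-2.47 Y-2.47 E0.0908
G1 X-1.34 Y-3.23 E0.1361
G1 X0.00 Y-3.50 E0.1815
G1 X1.34 Y-3.23 E0.2270
G1 X2.47 Y-2.47 E0.2723
G1 X3.23 Y-1.34 E0.3176
G1 X3.50 Y0.00 E0.3630
G1 X3.23 Y1.34 E0.4085
G1 X2.47 Y2.47 E0.4538
G1 X1.34 Y3.23 E0.4991
G1 X0.00 Y3.50 E0.5445
G1 X-1.34 Y3.23 E0.5900
G1 X-2.47 Y2.47 E0.6353
G1 X-3.23 Y1.34 E0.6806
G1 X-3.50 Y0.00 E0.7261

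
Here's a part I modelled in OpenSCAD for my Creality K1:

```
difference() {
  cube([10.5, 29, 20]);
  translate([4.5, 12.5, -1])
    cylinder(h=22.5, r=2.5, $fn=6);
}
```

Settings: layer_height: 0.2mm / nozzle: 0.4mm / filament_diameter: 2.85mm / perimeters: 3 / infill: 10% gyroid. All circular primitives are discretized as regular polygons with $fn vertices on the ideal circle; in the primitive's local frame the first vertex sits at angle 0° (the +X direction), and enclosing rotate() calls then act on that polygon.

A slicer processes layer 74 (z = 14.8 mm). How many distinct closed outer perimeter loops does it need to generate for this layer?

At z = 14.8 mm: the 10.5×29 cube contributes its full rectangle; the cylinder at (4.5, 12.5): section is a regular 6-gon, circumradius r=2.5; Subtracting the remaining from the first: starting from the 10.5×29 cube, the r=2.5 cylinder at (4.5, 12.5) lies wholly inside it (removes its full 16.24 mm² and its 15.00 mm outline becomes a hole wall) — 1 connected region with 1 hole. The result has 1 disconnected region.

1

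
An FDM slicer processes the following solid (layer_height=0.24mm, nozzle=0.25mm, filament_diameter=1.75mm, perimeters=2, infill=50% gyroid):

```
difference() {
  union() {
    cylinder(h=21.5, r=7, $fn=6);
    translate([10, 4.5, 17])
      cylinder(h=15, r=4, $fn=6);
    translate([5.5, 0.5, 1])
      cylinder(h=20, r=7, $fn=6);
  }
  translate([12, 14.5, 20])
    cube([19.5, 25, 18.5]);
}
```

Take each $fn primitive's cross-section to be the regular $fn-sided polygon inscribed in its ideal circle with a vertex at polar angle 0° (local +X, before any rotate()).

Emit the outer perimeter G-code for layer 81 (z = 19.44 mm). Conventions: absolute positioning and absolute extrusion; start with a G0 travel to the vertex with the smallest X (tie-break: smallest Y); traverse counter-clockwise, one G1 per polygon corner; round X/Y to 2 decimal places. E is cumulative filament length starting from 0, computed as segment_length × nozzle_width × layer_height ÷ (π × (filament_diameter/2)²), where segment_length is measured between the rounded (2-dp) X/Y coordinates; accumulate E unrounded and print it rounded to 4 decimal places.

At z = 19.44 mm: the r=7 cylinder contributes a regular 6-gon of circumradius 7; the cylinder at (10, 4.5): section is a regular 6-gon, circumradius r=4; the r=7 cylinder at (5.5, 0.5) gives a regular 6-gon of circumradius 7 (constant along its height); Combining (union): the regions partially overlap (shared area 80.41 mm²), so overlapping operands fuse into one piece — 1 connected region; the cube at (12, 14.5) does not reach this height (z outside [20, 38.5]); Taking the first minus the rest: none of the subtracted shapes is present at this height, so that combined region is unchanged — 1 connected region. The outline is a single polygon with 14 vertices. Extrusion per mm of travel: 0.25 × 0.24 / (π × 0.875²) = 0.024945. Accumulating E over each segment gives final E = 1.4715.

G0 X-7.00 Y0.00 Z19.44
G1 X-3.50 Y-6.06 E0.1746
G1 X3.50 Y-6.06 E0.3492
G1 X3.79 Y-5.56 E0.3636
G1 X9.00 Y-5.56 E0.4936
G1 X12.50 Y0.50 E0.6681
G1 X12.10 Y1.20 E0.6882
G1 X14.00 Y4.50 E0.7832
G1 X12.00 Y7.96 E0.8829
G1 X8.00 Y7.96 E0.9827
G1 X7.19 Y6.56 E1.0231
G1 X2.00 Y6.56 E1.1525
G1 X1.71 Y6.06 E1.1669
G1 X-3.50 Y6.06 E1.2969
G1 X-7.00 Y0.00 E1.4715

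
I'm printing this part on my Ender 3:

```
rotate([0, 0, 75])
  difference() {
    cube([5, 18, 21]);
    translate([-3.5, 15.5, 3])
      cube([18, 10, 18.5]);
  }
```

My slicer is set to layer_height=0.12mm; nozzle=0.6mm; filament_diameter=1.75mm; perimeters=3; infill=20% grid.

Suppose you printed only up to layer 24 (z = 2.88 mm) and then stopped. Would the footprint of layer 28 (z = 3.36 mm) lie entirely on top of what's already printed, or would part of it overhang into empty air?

Compare the two slices. At z = 2.88: the cube is present — its section is the full 5×18 rectangle (area 90.00 mm²); the cube at (-3.5, 15.5) is absent (z outside [3, 21.5]); Taking the first minus the rest: none of the subtracted shapes is present at this height, so the 5×18 cube is unchanged — area = 90.00 mm²; (rotated 75° about Z; rotation is an isometry so areas/perimeters/island counts are preserved). At z = 3.36: the 5×18 cube contributes its full rectangle (area 90.00 mm²); the cube at (-3.5, 15.5) (footprint 18×10) is included at this height (area 180.00 mm²); Taking the first minus the rest: starting from the 5×18 cube (90.00 mm²), the 18×10 cube at (-3.5, 15.5) partially overlaps it — only the 12.50 mm² overlap (of its 180.00 mm²) is removed, clipping the outline — area = 77.50 mm²; (whole slice rotated 75° about Z — lengths, areas and connectivity unchanged). Checking containment: the cross-section at z = 3.36 is a subset of the cross-section at z = 2.88.

entirely on top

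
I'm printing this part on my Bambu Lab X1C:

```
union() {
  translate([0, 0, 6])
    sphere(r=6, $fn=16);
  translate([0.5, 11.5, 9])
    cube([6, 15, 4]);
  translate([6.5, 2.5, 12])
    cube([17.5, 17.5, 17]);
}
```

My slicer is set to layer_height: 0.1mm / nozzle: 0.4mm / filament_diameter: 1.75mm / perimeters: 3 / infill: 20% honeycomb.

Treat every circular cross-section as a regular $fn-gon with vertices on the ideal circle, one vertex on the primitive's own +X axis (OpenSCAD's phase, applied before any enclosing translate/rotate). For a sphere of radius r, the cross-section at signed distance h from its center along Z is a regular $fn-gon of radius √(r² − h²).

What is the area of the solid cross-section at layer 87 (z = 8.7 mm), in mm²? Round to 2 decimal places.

At z = 8.7 mm: the r=6 sphere slices to a regular 16-gon of circumradius 5.358 (√(r²−h²) with h=2.7 from center) (area = (16/2)·5.358²·sin(360°/16) = 87.89 mm²); the cube at (0.5, 11.5) is not intersected at this z (z outside [9, 13]); the cube at (6.5, 2.5) is absent (z outside [12, 29]); Merging all regions: only the r=6 sphere is present, so the union is just that shape — area = 87.89 mm². Overall, the cross-section is a single solid region. Net area = 87.89 mm².

87.89 mm²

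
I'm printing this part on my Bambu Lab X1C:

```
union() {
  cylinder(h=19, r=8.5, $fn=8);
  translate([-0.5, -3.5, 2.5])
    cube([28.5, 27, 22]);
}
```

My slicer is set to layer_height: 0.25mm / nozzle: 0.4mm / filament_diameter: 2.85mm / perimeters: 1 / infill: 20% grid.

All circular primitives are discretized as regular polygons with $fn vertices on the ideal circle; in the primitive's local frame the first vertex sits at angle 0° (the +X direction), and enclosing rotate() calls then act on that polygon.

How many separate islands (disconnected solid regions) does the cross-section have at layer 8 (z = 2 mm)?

At z = 2 mm: the r=8.5 cylinder gives a regular 8-gon of circumradius 8.5 (constant along its height); the cube at (-0.5, -3.5) does not reach this height (z outside [2.5, 24.5]); Merging all regions: only the r=8.5 cylinder is present, so the union is just that shape — 1 connected region. Overall, the cross-section is a single solid region. Island count = 1.

1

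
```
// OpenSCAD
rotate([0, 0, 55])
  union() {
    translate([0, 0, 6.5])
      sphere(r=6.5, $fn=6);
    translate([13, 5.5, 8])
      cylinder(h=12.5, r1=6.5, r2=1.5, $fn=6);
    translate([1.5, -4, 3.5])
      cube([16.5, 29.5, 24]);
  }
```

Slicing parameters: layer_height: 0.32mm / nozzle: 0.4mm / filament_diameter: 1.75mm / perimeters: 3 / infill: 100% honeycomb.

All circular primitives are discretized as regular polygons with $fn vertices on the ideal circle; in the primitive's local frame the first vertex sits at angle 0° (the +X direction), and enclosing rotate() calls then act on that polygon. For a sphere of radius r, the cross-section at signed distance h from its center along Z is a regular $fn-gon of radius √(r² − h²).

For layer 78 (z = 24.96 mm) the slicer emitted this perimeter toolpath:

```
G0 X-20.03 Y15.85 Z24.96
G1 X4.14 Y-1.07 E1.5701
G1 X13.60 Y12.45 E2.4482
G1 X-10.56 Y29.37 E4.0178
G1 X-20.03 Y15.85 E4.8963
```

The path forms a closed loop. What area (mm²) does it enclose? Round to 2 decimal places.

486.86 mm²

Apply the shoelace formula to the sequence of (X, Y) vertices; enclosed area = 486.86 mm².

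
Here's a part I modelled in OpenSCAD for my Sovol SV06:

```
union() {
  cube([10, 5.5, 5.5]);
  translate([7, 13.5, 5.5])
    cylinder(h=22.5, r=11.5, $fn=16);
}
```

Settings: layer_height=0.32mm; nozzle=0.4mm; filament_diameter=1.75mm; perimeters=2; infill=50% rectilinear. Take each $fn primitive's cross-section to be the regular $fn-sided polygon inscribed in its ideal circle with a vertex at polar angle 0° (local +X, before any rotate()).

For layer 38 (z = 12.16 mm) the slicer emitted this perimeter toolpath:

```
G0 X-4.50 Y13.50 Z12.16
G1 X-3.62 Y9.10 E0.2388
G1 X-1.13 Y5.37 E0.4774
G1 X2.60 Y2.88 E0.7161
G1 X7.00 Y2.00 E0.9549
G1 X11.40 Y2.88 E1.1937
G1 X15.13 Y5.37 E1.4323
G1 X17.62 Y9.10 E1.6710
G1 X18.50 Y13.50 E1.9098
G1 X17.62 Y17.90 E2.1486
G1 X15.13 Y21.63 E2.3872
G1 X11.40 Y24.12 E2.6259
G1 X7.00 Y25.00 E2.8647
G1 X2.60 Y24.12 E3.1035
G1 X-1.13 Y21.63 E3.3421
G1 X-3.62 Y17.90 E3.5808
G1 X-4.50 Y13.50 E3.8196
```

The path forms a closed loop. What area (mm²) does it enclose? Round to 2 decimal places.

Apply the shoelace formula to the sequence of (X, Y) vertices; enclosed area = 404.67 mm².

404.67 mm²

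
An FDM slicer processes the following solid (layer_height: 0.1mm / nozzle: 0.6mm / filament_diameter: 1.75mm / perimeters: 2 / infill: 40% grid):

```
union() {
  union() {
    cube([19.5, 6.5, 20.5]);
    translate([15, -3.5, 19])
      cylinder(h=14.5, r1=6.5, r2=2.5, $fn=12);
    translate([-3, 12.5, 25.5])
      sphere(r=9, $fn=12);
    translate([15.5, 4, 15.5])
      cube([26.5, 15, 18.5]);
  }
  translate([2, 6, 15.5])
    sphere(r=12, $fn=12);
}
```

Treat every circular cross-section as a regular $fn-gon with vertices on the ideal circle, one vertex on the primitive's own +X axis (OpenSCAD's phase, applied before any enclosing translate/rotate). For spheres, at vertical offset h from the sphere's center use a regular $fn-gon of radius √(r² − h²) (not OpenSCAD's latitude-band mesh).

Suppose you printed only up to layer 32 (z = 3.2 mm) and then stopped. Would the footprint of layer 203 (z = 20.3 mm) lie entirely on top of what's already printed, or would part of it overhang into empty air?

part overhangs

Compare the two slices. At z = 3.2: the cube (footprint 19.5×6.5) is included at this height (area 126.75 mm²); the cone at (15, -3.5) does not reach this height (z outside [19, 33.5]); the sphere at (-3, 12.5) is absent (|z−center|=22.300 > r=9); the cube at (15.5, 4) does not reach this height (z outside [15.5, 34]); Combining (union): only the 19.5×6.5 cube is present, so the union is just that shape — area = 126.75 mm²; the sphere at (2, 6) is absent (|z−center|=12.300 > r=12); Taking the union: only the result so far is present, so the union is just that shape — area = 126.75 mm². At z = 20.3: the 19.5×6.5 cube contributes its full rectangle (area 126.75 mm²); the cone at (15, -3.5): at t=0.090 of its height the radius interpolates to r₁+(r₂−r₁)t = 6.141, giving a regular 12-gon of that circumradius (area = (12/2)·6.141²·sin(360°/12) = 113.15 mm²); the r=9 sphere at (-3, 12.5) slices to a regular 12-gon of circumradius 7.346 (√(r²−h²) with h=5.2 from center) (area = (12/2)·7.346²·sin(360°/12) = 161.88 mm²); the cube at (15.5, 4) (footprint 26.5×15) is included at this height (area 397.50 mm²); Combining (union): the regions partially overlap — summed areas 799.28 mm² minus the doubly-counted overlap 27.30 mm² gives 771.98 mm² — area = 771.98 mm²; the r=12 sphere at (2, 6) contributes a regular 12-gon of circumradius √(12²−4.8²) = 10.998 (area = (12/2)·10.998²·sin(360°/12) = 362.88 mm²); Taking the union: the regions partially overlap — summed areas 1134.86 mm² minus the doubly-counted overlap 185.28 mm² gives 949.59 mm² — area = 949.59 mm². Checking containment: at z = 20.3 the cross-section extends beyond the z = 3.2 cross-section by about 822.84 mm².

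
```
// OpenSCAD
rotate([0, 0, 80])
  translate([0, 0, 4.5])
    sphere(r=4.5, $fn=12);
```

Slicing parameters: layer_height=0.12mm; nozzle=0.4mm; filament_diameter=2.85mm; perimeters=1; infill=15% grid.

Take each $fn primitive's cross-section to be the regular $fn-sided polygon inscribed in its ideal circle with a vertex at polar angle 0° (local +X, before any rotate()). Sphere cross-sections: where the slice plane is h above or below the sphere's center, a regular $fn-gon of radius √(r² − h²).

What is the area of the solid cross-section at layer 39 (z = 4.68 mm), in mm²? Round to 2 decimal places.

60.65 mm²

At z = 4.68 mm: the r=4.5 sphere contributes a regular 12-gon of circumradius √(4.5²−0.18²) = 4.496 (area = (12/2)·4.496²·sin(360°/12) = 60.65 mm²); (rotated 80° about Z; rotation is an isometry so areas/perimeters/island counts are preserved). Overall, the cross-section is a single solid region. Net area = 60.65 mm².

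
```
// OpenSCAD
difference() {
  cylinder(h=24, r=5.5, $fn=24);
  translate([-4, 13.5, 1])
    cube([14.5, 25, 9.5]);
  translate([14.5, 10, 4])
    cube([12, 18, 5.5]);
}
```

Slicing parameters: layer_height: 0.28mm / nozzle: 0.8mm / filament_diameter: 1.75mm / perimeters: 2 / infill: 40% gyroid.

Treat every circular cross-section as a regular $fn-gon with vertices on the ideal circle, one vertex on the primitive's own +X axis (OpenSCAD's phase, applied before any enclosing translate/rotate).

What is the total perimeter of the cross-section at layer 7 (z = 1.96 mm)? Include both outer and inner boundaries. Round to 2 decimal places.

At z = 1.96 mm: the r=5.5 cylinder gives a regular 24-gon of circumradius 5.5 (constant along its height) (perimeter = 2·24·5.500·sin(180°/24) = 34.46 mm); the cube at (-4, 13.5) is present — its section is the full 14.5×25 rectangle (perimeter 79.00 mm); the cube at (14.5, 10) does not reach this height (z outside [4, 9.5]); Taking the first minus the rest: starting from the r=5.5 cylinder, the 14.5×25 cube at (-4, 13.5) misses the remaining region (no effect) — boundary = 34.46 mm. Overall, the cross-section is a single solid region. Total boundary length (outer) = 34.46 mm.

34.46 mm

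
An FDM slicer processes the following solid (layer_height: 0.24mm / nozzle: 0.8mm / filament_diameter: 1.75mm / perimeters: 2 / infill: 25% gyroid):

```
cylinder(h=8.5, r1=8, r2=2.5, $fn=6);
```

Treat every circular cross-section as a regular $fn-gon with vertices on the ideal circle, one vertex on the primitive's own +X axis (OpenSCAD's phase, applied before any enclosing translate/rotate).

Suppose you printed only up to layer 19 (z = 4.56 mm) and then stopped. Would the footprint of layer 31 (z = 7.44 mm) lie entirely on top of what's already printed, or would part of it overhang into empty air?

entirely on top

Compare the two slices. At z = 4.56: the cone: at t=0.536 of its height the radius interpolates to r₁+(r₂−r₁)t = 5.049, giving a regular 6-gon of that circumradius (area = (6/2)·5.049²·sin(360°/6) = 66.24 mm²). At z = 7.44: the cone: at t=0.875 of its height the radius interpolates to r₁+(r₂−r₁)t = 3.186, giving a regular 6-gon of that circumradius (area = (6/2)·3.186²·sin(360°/6) = 26.37 mm²). Checking containment: the cross-section at z = 7.44 is a subset of the cross-section at z = 4.56.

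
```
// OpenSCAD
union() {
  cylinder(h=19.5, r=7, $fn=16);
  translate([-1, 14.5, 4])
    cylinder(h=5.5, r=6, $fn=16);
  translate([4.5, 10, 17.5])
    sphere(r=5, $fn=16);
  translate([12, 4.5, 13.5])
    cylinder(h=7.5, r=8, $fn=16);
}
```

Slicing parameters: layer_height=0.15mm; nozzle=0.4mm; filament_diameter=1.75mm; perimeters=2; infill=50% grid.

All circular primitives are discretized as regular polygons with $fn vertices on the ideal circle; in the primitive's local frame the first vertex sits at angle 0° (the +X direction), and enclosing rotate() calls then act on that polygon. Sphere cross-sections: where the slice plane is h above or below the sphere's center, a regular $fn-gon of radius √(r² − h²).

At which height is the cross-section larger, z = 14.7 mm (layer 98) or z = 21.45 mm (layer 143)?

layer 98 (z = 14.7 mm)

Layer 98 (z = 14.7): the r=7 cylinder contributes a regular 16-gon of circumradius 7 (area = (16/2)·7.000²·sin(360°/16) = 150.01 mm²); the cylinder at (-1, 14.5) does not reach this height (z outside [4, 9.5]); the sphere at (4.5, 10): section is a regular 16-gon, circumradius = √(r²−h²) = √(5²−2.8²) = 4.142 (area = (16/2)·4.142²·sin(360°/16) = 52.53 mm²); the cylinder at (12, 4.5): section is a regular 16-gon, circumradius r=8 (area = (16/2)·8.000²·sin(360°/16) = 195.93 mm²); Taking the union: the regions partially overlap — summed areas 398.48 mm² minus the doubly-counted overlap 22.96 mm² gives 375.52 mm² — area = 375.52 mm². So its area = 375.52 mm². Layer 143 (z = 21.45): the cylinder does not reach this height (z outside [0, 19.5]); the cylinder at (-1, 14.5) does not reach this height (z outside [4, 9.5]); the r=5 sphere at (4.5, 10) slices to a regular 16-gon of circumradius 3.066 (√(r²−h²) with h=3.95 from center) (area = (16/2)·3.066²·sin(360°/16) = 28.77 mm²); the cylinder at (12, 4.5) is absent (z outside [13.5, 21]); Taking the union: only the r=5 sphere at (4.5, 10) is present, so the union is just that shape — area = 28.77 mm². So its area = 28.77 mm². Layer 98 is larger (375.52 vs 28.77 mm²).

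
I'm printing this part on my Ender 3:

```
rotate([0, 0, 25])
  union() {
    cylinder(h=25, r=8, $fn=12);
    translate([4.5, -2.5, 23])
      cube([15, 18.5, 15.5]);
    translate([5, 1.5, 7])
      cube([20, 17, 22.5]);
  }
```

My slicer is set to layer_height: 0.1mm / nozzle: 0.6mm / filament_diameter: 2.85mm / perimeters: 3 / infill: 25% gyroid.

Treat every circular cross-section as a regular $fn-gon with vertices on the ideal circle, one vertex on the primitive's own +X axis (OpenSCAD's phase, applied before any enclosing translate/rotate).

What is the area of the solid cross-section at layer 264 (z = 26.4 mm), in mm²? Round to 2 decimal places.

407.25 mm²

At z = 26.4 mm: the cylinder is absent (z outside [0, 25]); the cube at (4.5, -2.5) is present — its section is the full 15×18.5 rectangle (area 277.50 mm²); the cube at (5, 1.5) is present — its section is the full 20×17 rectangle (area 340.00 mm²); Combining (union): the regions partially overlap — summed areas 617.50 mm² minus the doubly-counted overlap 210.25 mm² gives 407.25 mm² — area = 407.25 mm²; (whole slice rotated 25° about Z — lengths, areas and connectivity unchanged). Overall, the cross-section is a single solid region. Net area = 407.25 mm².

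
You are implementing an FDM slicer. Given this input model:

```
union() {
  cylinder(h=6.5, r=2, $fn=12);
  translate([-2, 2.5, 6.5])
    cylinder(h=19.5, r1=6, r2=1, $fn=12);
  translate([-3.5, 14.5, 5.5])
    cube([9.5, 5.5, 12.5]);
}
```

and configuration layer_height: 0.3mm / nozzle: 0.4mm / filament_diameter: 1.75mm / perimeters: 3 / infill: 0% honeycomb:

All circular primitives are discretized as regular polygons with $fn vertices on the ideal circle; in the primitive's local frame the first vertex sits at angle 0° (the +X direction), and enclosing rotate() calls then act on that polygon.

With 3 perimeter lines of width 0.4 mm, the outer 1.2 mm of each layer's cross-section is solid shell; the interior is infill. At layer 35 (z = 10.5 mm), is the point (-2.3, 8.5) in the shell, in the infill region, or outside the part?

At z = 10.5 mm: the cylinder is absent (z outside [0, 6.5]); the cone at (-2, 2.5) (r1=6→r2=1) has section circumradius 4.974 here — a regular 12-gon; the cube at (-3.5, 14.5) is present — its section is the full 9.5×5.5 rectangle; Taking the union: the 2 present regions are separate (no shared area or edge), so areas and boundary lengths simply add and each stays a separate island — 2 connected regions. Overall, the cross-section has 2 separate islands. The nearest boundary edge runs (-4.49, 6.81)→(-2.00, 7.47); distance from the point to it = 1.07 mm. The point is not inside any of the regions above, so it lies outside the cross-section (1.07 mm from the nearest boundary).

outside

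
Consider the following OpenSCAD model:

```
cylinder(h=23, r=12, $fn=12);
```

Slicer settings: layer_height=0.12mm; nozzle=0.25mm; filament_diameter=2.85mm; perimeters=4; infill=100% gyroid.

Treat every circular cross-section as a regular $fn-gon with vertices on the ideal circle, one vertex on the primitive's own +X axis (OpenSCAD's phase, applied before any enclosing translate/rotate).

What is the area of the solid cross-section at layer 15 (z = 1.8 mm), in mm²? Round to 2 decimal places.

432.00 mm²

At z = 1.8 mm: the r=12 cylinder contributes a regular 12-gon of circumradius 12 (area = (12/2)·12.000²·sin(360°/12) = 432.00 mm²). Overall, the cross-section is a single solid region. Net area = 432.00 mm².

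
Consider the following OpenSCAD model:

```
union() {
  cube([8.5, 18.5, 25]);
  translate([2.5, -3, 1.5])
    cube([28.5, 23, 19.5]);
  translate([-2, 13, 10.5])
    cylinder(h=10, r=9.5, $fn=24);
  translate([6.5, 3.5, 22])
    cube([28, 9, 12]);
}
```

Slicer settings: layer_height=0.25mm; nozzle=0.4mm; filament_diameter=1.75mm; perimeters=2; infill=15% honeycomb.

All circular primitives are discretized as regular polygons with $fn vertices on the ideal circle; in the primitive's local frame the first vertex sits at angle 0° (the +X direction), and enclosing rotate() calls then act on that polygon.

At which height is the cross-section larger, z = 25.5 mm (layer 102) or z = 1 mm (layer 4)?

layer 102 (z = 25.5 mm)

Layer 102 (z = 25.5): the cube does not reach this height (z outside [0, 25]); the cube at (2.5, -3) is absent (z outside [1.5, 21]); the cylinder at (-2, 13) does not reach this height (z outside [10.5, 20.5]); the 28×9 cube at (6.5, 3.5) contributes its full rectangle (area 252.00 mm²); Merging all regions: only the 28×9 cube at (6.5, 3.5) is present, so the union is just that shape — area = 252.00 mm². So its area = 252.00 mm². Layer 4 (z = 1): the cube (footprint 8.5×18.5) is included at this height (area 157.25 mm²); the cube at (2.5, -3) does not reach this height (z outside [1.5, 21]); the cylinder at (-2, 13) is not intersected at this z (z outside [10.5, 20.5]); the cube at (6.5, 3.5) does not reach this height (z outside [22, 34]); Combining (union): only the 8.5×18.5 cube is present, so the union is just that shape — area = 157.25 mm². So its area = 157.25 mm². Layer 102 is larger (252.00 vs 157.25 mm²).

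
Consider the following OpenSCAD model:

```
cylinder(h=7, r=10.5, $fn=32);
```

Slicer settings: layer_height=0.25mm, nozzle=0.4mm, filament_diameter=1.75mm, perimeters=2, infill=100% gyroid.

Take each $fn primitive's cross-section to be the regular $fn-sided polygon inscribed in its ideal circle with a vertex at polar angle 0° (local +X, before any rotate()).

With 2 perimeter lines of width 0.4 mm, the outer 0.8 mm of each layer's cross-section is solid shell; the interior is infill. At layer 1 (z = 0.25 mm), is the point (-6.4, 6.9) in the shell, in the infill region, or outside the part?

infill

At z = 0.25 mm: the r=10.5 cylinder gives a regular 32-gon of circumradius 10.5 (constant along its height). Overall, the cross-section is a single solid region. The nearest boundary edge runs (-5.83, 8.73)→(-7.42, 7.42); distance from the point to it = 1.06 mm. The point is inside the cross-section and 1.06 mm from the nearest boundary — more than the 0.8 mm shell width (2 × 0.4), so it's in the infill interior.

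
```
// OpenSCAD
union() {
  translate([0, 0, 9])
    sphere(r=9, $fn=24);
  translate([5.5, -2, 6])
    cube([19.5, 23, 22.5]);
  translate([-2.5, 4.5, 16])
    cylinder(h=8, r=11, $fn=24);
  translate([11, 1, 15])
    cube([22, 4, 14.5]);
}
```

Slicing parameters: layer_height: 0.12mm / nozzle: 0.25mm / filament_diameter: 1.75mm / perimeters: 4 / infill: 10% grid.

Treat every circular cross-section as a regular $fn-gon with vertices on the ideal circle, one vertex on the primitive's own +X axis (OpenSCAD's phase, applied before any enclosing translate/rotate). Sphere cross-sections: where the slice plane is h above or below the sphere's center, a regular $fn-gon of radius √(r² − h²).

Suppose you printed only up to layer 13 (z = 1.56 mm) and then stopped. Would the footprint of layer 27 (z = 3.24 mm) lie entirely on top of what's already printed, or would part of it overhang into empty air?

Compare the two slices. At z = 1.56: the sphere: section is a regular 24-gon, circumradius = √(r²−h²) = √(9²−7.44²) = 5.064 (area = (24/2)·5.064²·sin(360°/24) = 79.65 mm²); the cube at (5.5, -2) is not intersected at this z (z outside [6, 28.5]); the cylinder at (-2.5, 4.5) is not intersected at this z (z outside [16, 24]); the cube at (11, 1) does not reach this height (z outside [15, 29.5]); Merging all regions: only the r=9 sphere is present, so the union is just that shape — area = 79.65 mm². At z = 3.24: the sphere: section is a regular 24-gon, circumradius = √(r²−h²) = √(9²−5.76²) = 6.915 (area = (24/2)·6.915²·sin(360°/24) = 148.53 mm²); the cube at (5.5, -2) does not reach this height (z outside [6, 28.5]); the cylinder at (-2.5, 4.5) does not reach this height (z outside [16, 24]); the cube at (11, 1) does not reach this height (z outside [15, 29.5]); Merging all regions: only the r=9 sphere is present, so the union is just that shape — area = 148.53 mm². Checking containment: at z = 3.24 the cross-section extends beyond the z = 1.56 cross-section by about 68.87 mm².

part overhangs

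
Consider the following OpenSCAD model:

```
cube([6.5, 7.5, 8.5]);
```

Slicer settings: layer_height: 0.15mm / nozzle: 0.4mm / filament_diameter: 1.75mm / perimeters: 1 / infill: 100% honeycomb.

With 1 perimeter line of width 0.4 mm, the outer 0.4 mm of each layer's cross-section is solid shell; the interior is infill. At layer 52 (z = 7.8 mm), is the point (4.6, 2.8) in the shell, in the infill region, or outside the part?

infill

At z = 7.8 mm: the cube (footprint 6.5×7.5) is included at this height. Overall, the cross-section is a single solid region. The nearest boundary edge runs (6.50, 0.00)→(6.50, 7.50); distance from the point to it = 1.90 mm. The point is inside the cross-section and 1.90 mm from the nearest boundary — more than the 0.4 mm shell width (1 × 0.4), so it's in the infill interior.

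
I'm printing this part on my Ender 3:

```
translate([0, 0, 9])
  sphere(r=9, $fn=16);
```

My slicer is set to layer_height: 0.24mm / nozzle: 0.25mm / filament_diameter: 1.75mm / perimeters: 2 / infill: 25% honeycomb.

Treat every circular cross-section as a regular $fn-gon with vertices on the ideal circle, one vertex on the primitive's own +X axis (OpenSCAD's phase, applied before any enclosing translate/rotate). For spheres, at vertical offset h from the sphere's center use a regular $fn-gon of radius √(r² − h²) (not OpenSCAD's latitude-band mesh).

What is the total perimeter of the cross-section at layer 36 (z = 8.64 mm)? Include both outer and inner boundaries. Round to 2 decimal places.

At z = 8.64 mm: the r=9 sphere slices to a regular 16-gon of circumradius 8.993 (√(r²−h²) with h=0.36 from center) (perimeter = 2·16·8.993·sin(180°/16) = 56.14 mm). Overall, the cross-section is a single solid region. Total boundary length (outer) = 56.14 mm.

56.14 mm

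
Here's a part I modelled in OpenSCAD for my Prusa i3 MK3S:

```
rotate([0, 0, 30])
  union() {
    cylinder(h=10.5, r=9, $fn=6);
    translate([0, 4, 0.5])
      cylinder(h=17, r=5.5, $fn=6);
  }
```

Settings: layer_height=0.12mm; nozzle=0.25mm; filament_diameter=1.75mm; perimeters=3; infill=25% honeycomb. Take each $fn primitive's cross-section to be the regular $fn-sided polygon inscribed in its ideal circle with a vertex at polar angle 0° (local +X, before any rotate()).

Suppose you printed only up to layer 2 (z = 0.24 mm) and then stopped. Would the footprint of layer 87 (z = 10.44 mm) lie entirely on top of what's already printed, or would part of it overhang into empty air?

Compare the two slices. At z = 0.24: the r=9 cylinder contributes a regular 6-gon of circumradius 9 (area = (6/2)·9.000²·sin(360°/6) = 210.44 mm²); the cylinder at (0, 4) is absent (z outside [0.5, 17.5]); Taking the union: only the r=9 cylinder is present, so the union is just that shape — area = 210.44 mm²; (whole slice rotated 30° about Z — lengths, areas and connectivity unchanged). At z = 10.44: the r=9 cylinder gives a regular 6-gon of circumradius 9 (constant along its height) (area = (6/2)·9.000²·sin(360°/6) = 210.44 mm²); the cylinder at (0, 4): section is a regular 6-gon, circumradius r=5.5 (area = (6/2)·5.500²·sin(360°/6) = 78.59 mm²); Combining (union): the regions partially overlap — summed areas 289.04 mm² minus the doubly-counted overlap 72.72 mm² gives 216.32 mm² — area = 216.32 mm²; (rotated 30° about Z; rotation is an isometry so areas/perimeters/island counts are preserved). Checking containment: at z = 10.44 the cross-section extends beyond the z = 0.24 cross-section by about 5.87 mm².

part overhangs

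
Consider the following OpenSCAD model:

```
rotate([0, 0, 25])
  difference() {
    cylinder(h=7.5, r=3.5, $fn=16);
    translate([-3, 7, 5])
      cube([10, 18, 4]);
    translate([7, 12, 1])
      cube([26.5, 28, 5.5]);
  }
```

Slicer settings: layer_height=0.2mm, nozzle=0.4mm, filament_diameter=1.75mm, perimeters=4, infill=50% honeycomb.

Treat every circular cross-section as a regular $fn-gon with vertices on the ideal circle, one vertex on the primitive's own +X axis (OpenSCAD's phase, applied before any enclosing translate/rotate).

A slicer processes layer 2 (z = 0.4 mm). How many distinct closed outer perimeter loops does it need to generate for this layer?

1

At z = 0.4 mm: the r=3.5 cylinder gives a regular 16-gon of circumradius 3.5 (constant along its height); the cube at (-3, 7) is not intersected at this z (z outside [5, 9]); the cube at (7, 12) does not reach this height (z outside [1, 6.5]); Taking the first minus the rest: none of the subtracted shapes is present at this height, so the r=3.5 cylinder is unchanged — 1 connected region; (whole slice rotated 25° about Z — lengths, areas and connectivity unchanged). The result has 1 disconnected region.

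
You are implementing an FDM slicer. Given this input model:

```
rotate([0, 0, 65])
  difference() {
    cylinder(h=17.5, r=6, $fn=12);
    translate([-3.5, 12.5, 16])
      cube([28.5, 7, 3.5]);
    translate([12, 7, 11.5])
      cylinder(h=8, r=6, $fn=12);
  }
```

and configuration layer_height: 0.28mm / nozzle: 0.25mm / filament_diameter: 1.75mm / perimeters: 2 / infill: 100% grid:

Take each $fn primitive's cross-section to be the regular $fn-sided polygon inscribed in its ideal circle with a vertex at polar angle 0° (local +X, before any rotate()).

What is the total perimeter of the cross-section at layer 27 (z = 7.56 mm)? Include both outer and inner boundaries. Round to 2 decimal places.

At z = 7.56 mm: the cylinder: section is a regular 12-gon, circumradius r=6 (perimeter = 2·12·6.000·sin(180°/12) = 37.27 mm); the cube at (-3.5, 12.5) does not reach this height (z outside [16, 19.5]); the cylinder at (12, 7) does not reach this height (z outside [11.5, 19.5]); Taking the first minus the rest: none of the subtracted shapes is present at this height, so the r=6 cylinder is unchanged — boundary = 37.27 mm; (rotated 65° about Z; rotation is an isometry so areas/perimeters/island counts are preserved). Overall, the cross-section is a single solid region. Total boundary length (outer) = 37.27 mm.

37.27 mm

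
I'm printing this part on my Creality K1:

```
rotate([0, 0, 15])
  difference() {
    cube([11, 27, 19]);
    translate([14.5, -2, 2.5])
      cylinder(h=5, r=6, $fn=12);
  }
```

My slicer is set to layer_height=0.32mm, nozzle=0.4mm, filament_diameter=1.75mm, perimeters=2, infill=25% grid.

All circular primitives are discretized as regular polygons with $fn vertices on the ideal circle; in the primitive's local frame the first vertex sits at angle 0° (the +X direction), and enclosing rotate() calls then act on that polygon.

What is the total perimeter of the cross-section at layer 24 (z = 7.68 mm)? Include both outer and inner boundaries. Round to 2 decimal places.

76.00 mm

At z = 7.68 mm: the 11×27 cube contributes its full rectangle (perimeter 76.00 mm); the cylinder at (14.5, -2) does not reach this height (z outside [2.5, 7.5]); Subtracting the remaining from the first: none of the subtracted shapes is present at this height, so the 11×27 cube is unchanged — boundary = 76.00 mm; (whole slice rotated 15° about Z — lengths, areas and connectivity unchanged). Overall, the cross-section is a single solid region. Total boundary length (outer) = 76.00 mm.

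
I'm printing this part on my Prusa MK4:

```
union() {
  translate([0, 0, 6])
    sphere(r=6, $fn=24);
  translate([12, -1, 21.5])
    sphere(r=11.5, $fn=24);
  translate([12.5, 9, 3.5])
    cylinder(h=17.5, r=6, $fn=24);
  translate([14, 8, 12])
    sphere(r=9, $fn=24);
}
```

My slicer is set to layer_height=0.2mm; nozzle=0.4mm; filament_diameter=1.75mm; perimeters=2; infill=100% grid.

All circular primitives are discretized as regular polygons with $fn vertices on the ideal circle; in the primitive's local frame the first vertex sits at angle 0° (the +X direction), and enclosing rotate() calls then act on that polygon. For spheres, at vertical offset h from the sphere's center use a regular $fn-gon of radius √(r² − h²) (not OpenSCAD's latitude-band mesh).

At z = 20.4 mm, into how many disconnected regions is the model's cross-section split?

1

At z = 20.4 mm: the sphere does not reach this height (|z−center|=14.400 > r=6); the r=11.5 sphere at (12, -1) slices to a regular 24-gon of circumradius 11.447 (√(r²−h²) with h=1.1 from center); the r=6 cylinder at (12.5, 9) gives a regular 24-gon of circumradius 6 (constant along its height); the r=9 sphere at (14, 8) contributes a regular 24-gon of circumradius √(9²−8.4²) = 3.231; Taking the union: the regions partially overlap (shared area 98.17 mm²), so overlapping operands fuse into one piece — 1 connected region. The result has 1 disconnected region.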